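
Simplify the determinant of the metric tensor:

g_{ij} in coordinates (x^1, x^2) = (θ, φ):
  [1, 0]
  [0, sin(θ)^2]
For a 2×2 metric: det(g) = g_{11}·g_{22} - g_{12}·g_{21}
= (1)·(sin(θ)^2) - (0)·(0)
= sin(θ)^2 - 0
det(g) = sin(θ)^2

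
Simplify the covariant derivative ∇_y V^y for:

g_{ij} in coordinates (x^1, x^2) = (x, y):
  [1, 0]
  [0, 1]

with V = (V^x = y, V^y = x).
All Christoffel symbols are zero.
∇_y V^y = ∂_y V^y + Γ^y_{y j} V^j
  = (0) + (0)(y) + (0)(x)
  = 0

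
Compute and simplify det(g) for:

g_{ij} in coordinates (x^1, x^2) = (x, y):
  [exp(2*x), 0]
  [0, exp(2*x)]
For a 2×2 metric: det(g) = g_{11}·g_{22} - g_{12}·g_{21}
= (exp(2*x))·(exp(2*x)) - (0)·(0)
= exp(4*x) - 0
det(g) = exp(4*x)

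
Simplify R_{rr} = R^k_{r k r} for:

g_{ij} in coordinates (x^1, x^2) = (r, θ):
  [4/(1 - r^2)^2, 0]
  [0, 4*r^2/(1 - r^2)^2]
Non-zero Christoffel symbols (Γ^k_{ij} = Γ^k_{ji}):
Γ^r_{r r} = 2*r/(1 - r^2)
Γ^r_{θ θ} = (r^3 + r)/(r^2 - 1)
Γ^θ_{r θ} = (-r^2 - 1)/(r^3 - r)
R^r_{r r r} = 0 (a repeated index in an antisymmetric pair)
R^θ_{r θ r} = ∂_θ Γ^θ_{r r} - ∂_r Γ^θ_{r θ} + Γ^θ_{θ m} Γ^m_{r r} - Γ^θ_{r m} Γ^m_{r θ}
  = (0) - ((r^4 + 4*r^2 - 1)/(r^3 - r)^2) + (2*(r^2 + 1)/(r^2 - 1)^2) - ((r^2 + 1)^2/(r^3 - r)^2) = -4/(r^2 - 1)^2
R_{rr} = R^r_{r r r} + R^θ_{r θ r} = (0) + (-4/(r^2 - 1)^2) = -4/(r^2 - 1)^2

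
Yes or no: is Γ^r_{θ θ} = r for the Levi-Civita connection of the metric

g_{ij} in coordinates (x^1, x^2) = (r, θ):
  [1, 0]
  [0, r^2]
Γ^r_{θ θ} = (1/2) g^{rr} (∂_θ g_{rθ} + ∂_θ g_{rθ} - ∂_r g_{θθ}) = (1/2)(1)((0) + (0) - (2*r)) = -r
This differs from the proposed value r.
No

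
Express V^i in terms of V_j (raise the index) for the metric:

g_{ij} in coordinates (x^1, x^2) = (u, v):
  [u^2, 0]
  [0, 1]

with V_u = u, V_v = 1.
Inverse metric (diagonal): g^{uu} = 1/u^2, g^{vv} = 1
V^i = g^{ij} V_j:
V^u = (1/u^2)(u) + (0)(1) = 1/u
V^v = (0)(u) + (1)(1) = 1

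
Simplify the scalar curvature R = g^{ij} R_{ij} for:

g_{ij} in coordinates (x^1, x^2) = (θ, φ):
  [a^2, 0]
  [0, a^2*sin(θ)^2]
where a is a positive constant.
Non-zero Christoffel symbols (Γ^k_{ij} = Γ^k_{ji}):
Γ^θ_{φ φ} = -sin(2*θ)/2
Γ^φ_{θ φ} = 1/tan(θ)
Ricci tensor (R_{ij} = R^k_{ikj}): R_{θθ} = 1, R_{θφ} = 0, R_{φφ} = sin(θ)^2
Inverse metric: g^{θθ} = 1/a^2, g^{φφ} = 1/(a^2*sin(θ)^2)
R = g^{ij} R_{ij} = (1/a^2)(1) + (1/(a^2*sin(θ)^2))(sin(θ)^2) = 2/a^2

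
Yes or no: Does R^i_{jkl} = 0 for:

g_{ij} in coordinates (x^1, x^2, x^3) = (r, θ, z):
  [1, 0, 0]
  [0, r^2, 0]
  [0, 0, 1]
Non-zero Christoffel symbols:
Γ^r_{θ θ} = -r
Γ^θ_{r θ} = 1/r
Ricci tensor: R_{rr} = 0, R_{rθ} = 0, R_{rz} = 0, R_{θθ} = 0, R_{θz} = 0, R_{zz} = 0
All R_{ij} vanish; in 3 dimensions the Riemann tensor is fully determined by the Ricci tensor, so R^i_{jkl} = 0: the metric is flat (curvilinear coordinates on flat space).
Yes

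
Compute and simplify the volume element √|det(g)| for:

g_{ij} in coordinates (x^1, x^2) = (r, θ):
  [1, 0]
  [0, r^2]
det(g) = r^2
√|det(g)| = r
Volume element: dV = r dr dθ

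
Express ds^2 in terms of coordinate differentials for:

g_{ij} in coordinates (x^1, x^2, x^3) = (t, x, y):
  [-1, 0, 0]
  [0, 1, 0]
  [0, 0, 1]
ds^2 = g_{ij} dx^i dx^j; only the non-zero components contribute.
ds^2 = -dt^2 + dx^2 + dy^2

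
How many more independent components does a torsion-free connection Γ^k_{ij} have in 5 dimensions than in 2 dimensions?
Independent components in n dimensions: n × n(n+1)/2 = n^2(n+1)/2.
5D: 5 × 15 = 75
2D: 2 × 3 = 6
Difference = 75 - 6 = 69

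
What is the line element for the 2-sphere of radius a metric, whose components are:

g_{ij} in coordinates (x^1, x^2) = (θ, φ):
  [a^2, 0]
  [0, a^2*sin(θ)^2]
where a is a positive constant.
ds^2 = g_{ij} dx^i dx^j; only the non-zero components contribute.
ds^2 = a^2 dθ^2 + a^2*sin(θ)^2 dφ^2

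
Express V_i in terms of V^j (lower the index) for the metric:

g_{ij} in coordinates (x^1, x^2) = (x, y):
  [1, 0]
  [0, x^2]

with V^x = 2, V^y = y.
V_i = g_{ij} V^j:
V_x = (1)(2) + (0)(y) = 2
V_y = (0)(2) + (x^2)(y) = x^2*y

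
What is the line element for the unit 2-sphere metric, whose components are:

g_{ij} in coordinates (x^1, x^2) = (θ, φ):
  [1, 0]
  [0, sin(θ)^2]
ds^2 = g_{ij} dx^i dx^j; only the non-zero components contribute.
ds^2 = dθ^2 + sin(θ)^2 dφ^2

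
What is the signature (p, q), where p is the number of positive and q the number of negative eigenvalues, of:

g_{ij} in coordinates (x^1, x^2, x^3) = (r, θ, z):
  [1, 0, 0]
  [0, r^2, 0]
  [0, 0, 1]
The metric is diagonal, so its eigenvalues are the diagonal entries: 1, r^2, 1 (at a generic point, where coordinate-dependent entries are positive).
3 positive, 0 negative.
(3, 0) - Riemannian (positive definite)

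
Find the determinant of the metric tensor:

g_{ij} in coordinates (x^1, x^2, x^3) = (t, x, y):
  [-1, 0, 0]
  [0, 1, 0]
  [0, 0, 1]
Diagonal metric: det(g) = g_{11}·g_{22}·g_{33}
= (-1)·(1)·(1)
det(g) = -1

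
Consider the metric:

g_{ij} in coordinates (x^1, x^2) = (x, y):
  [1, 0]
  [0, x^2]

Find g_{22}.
With x^1 = x, x^2 = y, g_{22} = g_{yy} is the row-2, column-2 entry of the matrix.
g_{22} = x^2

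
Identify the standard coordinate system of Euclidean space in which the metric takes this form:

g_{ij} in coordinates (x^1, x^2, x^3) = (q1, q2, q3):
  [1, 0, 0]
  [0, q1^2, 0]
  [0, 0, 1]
The line element ds^2 = dq1^2 + q1^2 dq2^2 + dq3^2 is dr^2 + r^2 dθ^2 + dz^2 with q1 = r, q2 = θ, q3 = z.
cylindrical coordinates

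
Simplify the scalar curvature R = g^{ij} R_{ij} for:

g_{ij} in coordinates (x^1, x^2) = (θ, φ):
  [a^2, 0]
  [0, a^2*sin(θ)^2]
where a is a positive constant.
Non-zero Christoffel symbols (Γ^k_{ij} = Γ^k_{ji}):
Γ^θ_{φ φ} = -sin(2*θ)/2
Γ^φ_{θ φ} = 1/tan(θ)
Ricci tensor (R_{ij} = R^k_{ikj}): R_{θθ} = 1, R_{θφ} = 0, R_{φφ} = sin(θ)^2
Inverse metric: g^{θθ} = 1/a^2, g^{φφ} = 1/(a^2*sin(θ)^2)
R = g^{ij} R_{ij} = (1/a^2)(1) + (1/(a^2*sin(θ)^2))(sin(θ)^2) = 2/a^2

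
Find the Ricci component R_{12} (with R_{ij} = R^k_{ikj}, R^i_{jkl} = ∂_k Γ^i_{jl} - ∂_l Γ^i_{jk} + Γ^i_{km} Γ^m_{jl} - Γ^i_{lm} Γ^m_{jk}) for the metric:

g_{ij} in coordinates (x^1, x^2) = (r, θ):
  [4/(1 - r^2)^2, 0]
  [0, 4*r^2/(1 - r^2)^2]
Non-zero Christoffel symbols (Γ^k_{ij} = Γ^k_{ji}):
Γ^r_{r r} = 2*r/(1 - r^2)
Γ^r_{θ θ} = (r^3 + r)/(r^2 - 1)
Γ^θ_{r θ} = (-r^2 - 1)/(r^3 - r)
R^r_{r r θ} = 0 (a repeated index in an antisymmetric pair)
R^θ_{r θ θ} = 0 (a repeated index in an antisymmetric pair)
R_{rθ} = R^r_{r r θ} + R^θ_{r θ θ} = (0) + (0) = 0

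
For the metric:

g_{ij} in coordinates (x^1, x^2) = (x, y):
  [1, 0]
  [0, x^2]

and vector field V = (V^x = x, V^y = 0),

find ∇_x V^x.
Non-zero Christoffel symbols:
Γ^x_{y y} = -x
Γ^y_{x y} = 1/x
∇_x V^x = ∂_x V^x + Γ^x_{x j} V^j
  = (1) + (0)(x) + (0)(0)
  = 1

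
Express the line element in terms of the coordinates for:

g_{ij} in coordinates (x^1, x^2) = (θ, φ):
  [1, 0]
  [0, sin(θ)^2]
ds^2 = g_{ij} dx^i dx^j; only the non-zero components contribute.
ds^2 = dθ^2 + sin(θ)^2 dφ^2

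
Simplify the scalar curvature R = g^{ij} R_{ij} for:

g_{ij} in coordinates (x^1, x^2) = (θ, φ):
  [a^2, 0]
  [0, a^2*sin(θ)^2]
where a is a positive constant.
Non-zero Christoffel symbols (Γ^k_{ij} = Γ^k_{ji}):
Γ^θ_{φ φ} = -sin(2*θ)/2
Γ^φ_{θ φ} = 1/tan(θ)
Ricci tensor (R_{ij} = R^k_{ikj}): R_{θθ} = 1, R_{θφ} = 0, R_{φφ} = sin(θ)^2
Inverse metric: g^{θθ} = 1/a^2, g^{φφ} = 1/(a^2*sin(θ)^2)
R = g^{ij} R_{ij} = (1/a^2)(1) + (1/(a^2*sin(θ)^2))(sin(θ)^2) = 2/a^2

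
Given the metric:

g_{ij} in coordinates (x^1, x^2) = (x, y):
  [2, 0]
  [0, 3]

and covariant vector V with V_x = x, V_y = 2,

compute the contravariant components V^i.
Inverse metric (diagonal): g^{xx} = 1/2, g^{yy} = 1/3
V^i = g^{ij} V_j:
V^x = (1/2)(x) + (0)(2) = x/2
V^y = (0)(x) + (1/3)(2) = 2/3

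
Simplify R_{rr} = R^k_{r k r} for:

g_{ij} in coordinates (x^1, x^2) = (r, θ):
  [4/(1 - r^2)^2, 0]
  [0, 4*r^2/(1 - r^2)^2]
Non-zero Christoffel symbols (Γ^k_{ij} = Γ^k_{ji}):
Γ^r_{r r} = 2*r/(1 - r^2)
Γ^r_{θ θ} = (r^3 + r)/(r^2 - 1)
Γ^θ_{r θ} = (-r^2 - 1)/(r^3 - r)
R^r_{r r r} = 0 (a repeated index in an antisymmetric pair)
R^θ_{r θ r} = ∂_θ Γ^θ_{r r} - ∂_r Γ^θ_{r θ} + Γ^θ_{θ m} Γ^m_{r r} - Γ^θ_{r m} Γ^m_{r θ}
  = (0) - ((r^4 + 4*r^2 - 1)/(r^3 - r)^2) + (2*(r^2 + 1)/(r^2 - 1)^2) - ((r^2 + 1)^2/(r^3 - r)^2) = -4/(r^2 - 1)^2
R_{rr} = R^r_{r r r} + R^θ_{r θ r} = (0) + (-4/(r^2 - 1)^2) = -4/(r^2 - 1)^2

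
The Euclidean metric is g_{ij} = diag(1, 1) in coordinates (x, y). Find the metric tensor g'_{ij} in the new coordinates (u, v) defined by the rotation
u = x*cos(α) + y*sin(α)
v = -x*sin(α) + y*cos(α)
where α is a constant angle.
Invert the transformation: x = u*cos(α) - v*sin(α), y = u*sin(α) + v*cos(α)
g'_{ij} = (∂x^k/∂x'^i)(∂x^l/∂x'^j) g_{kl}; with g_{kl} = δ_{kl} this is Σ_k (∂x^k/∂x'^i)(∂x^k/∂x'^j).
Jacobian: ∂x/∂u = cos(α), ∂x/∂v = -sin(α), ∂y/∂u = sin(α), ∂y/∂v = cos(α)
g'_{uu} = (cos(α))(cos(α)) + (sin(α))(sin(α)) = 1
g'_{uv} = (cos(α))(-sin(α)) + (sin(α))(cos(α)) = 0
g'_{vv} = (-sin(α))(-sin(α)) + (cos(α))(cos(α)) = 1
g'_{ij} = diag(1, 1)
The Euclidean metric is invariant under rotations.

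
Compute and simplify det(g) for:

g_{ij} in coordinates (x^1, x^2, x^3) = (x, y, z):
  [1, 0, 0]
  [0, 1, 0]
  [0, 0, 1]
Diagonal metric: det(g) = g_{11}·g_{22}·g_{33}
= (1)·(1)·(1)
det(g) = 1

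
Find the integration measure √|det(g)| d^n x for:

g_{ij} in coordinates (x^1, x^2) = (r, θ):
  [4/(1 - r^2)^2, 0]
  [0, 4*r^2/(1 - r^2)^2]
det(g) = 16*r^2/(1 - r^2)^4
√|det(g)| = 4*r/(r^2 - 1)^2
Volume element: dV = 4*r/(r^2 - 1)^2 dr dθ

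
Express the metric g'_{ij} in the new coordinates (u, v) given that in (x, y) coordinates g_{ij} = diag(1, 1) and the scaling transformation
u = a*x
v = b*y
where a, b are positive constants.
Invert the transformation: x = u/a, y = v/b
g'_{ij} = (∂x^k/∂x'^i)(∂x^l/∂x'^j) g_{kl}; with g_{kl} = δ_{kl} this is Σ_k (∂x^k/∂x'^i)(∂x^k/∂x'^j).
Jacobian: ∂x/∂u = 1/a, ∂x/∂v = 0, ∂y/∂u = 0, ∂y/∂v = 1/b
g'_{uu} = (1/a)(1/a) + (0)(0) = 1/a^2
g'_{uv} = (1/a)(0) + (0)(1/b) = 0
g'_{vv} = (0)(0) + (1/b)(1/b) = 1/b^2
g'_{ij} = diag(1/a^2, 1/b^2)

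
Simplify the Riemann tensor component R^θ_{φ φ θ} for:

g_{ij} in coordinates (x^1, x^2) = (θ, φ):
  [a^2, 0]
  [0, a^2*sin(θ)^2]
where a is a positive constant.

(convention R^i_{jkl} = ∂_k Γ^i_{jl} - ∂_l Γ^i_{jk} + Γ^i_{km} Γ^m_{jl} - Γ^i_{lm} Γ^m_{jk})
Non-zero Christoffel symbols (Γ^k_{ij} = Γ^k_{ji}):
Γ^θ_{φ φ} = -sin(2*θ)/2
Γ^φ_{θ φ} = 1/tan(θ)
R^θ_{φ φ θ} = ∂_φ Γ^θ_{φ θ} - ∂_θ Γ^θ_{φ φ} + Γ^θ_{φ m} Γ^m_{φ θ} - Γ^θ_{θ m} Γ^m_{φ φ}
  = (0) - (-cos(2*θ)) + (-cos(θ)^2) - (0) = -sin(θ)^2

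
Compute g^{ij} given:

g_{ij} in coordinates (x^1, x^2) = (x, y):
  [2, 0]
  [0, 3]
The metric is diagonal, so g^{ij} is diagonal with entries 1/g_{ii}: diag(1/2, 1/3).
g^{ij}:
  [1/2, 0]
  [0, 1/3]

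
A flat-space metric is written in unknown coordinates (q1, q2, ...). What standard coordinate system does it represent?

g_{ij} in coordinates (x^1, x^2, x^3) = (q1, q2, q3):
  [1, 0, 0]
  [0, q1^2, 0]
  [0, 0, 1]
The line element ds^2 = dq1^2 + q1^2 dq2^2 + dq3^2 is dr^2 + r^2 dθ^2 + dz^2 with q1 = r, q2 = θ, q3 = z.
cylindrical coordinates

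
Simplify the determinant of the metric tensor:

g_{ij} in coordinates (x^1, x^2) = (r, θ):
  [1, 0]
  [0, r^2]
For a 2×2 metric: det(g) = g_{11}·g_{22} - g_{12}·g_{21}
= (1)·(r^2) - (0)·(0)
= r^2 - 0
det(g) = r^2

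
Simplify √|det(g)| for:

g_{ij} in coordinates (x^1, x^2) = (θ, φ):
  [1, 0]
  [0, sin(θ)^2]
det(g) = sin(θ)^2
√|det(g)| = sin(θ) (taking 0 < θ < π so that |sin(θ)| = sin(θ))
Volume element: dV = sin(θ) dθ dφ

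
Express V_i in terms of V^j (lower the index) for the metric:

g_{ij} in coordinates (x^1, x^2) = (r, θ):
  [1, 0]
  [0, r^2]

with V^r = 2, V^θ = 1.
V_i = g_{ij} V^j:
V_r = (1)(2) + (0)(1) = 2
V_θ = (0)(2) + (r^2)(1) = r^2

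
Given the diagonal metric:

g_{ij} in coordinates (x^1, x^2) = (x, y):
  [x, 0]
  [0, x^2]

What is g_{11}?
With x^1 = x, x^2 = y, g_{11} = g_{xx} is the row-1, column-1 entry of the matrix.
g_{11} = x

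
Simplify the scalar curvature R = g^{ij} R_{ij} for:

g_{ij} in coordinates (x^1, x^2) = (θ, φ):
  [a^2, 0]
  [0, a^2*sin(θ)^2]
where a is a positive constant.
Non-zero Christoffel symbols (Γ^k_{ij} = Γ^k_{ji}):
Γ^θ_{φ φ} = -sin(2*θ)/2
Γ^φ_{θ φ} = 1/tan(θ)
Ricci tensor (R_{ij} = R^k_{ikj}): R_{θθ} = 1, R_{θφ} = 0, R_{φφ} = sin(θ)^2
Inverse metric: g^{θθ} = 1/a^2, g^{φφ} = 1/(a^2*sin(θ)^2)
R = g^{ij} R_{ij} = (1/a^2)(1) + (1/(a^2*sin(θ)^2))(sin(θ)^2) = 2/a^2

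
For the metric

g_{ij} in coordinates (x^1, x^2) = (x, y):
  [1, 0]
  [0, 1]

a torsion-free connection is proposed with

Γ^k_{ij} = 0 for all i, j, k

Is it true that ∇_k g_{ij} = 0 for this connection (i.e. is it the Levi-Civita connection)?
Using ∇_k g_{ij} = ∂_k g_{ij} - Γ^m_{ki} g_{mj} - Γ^m_{kj} g_{im}:
e.g. ∇_x g_{xx} = (0) - (0) - (0) = 0
Every component ∇_k g_{ij} vanishes: the connection is metric compatible.
Yes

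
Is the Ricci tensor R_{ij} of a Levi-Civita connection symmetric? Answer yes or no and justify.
R_{ij} = R^k_{ikj}; the pair symmetry R_{kilj} = R_{ljki} gives R_{ij} = R_{ji}.
Yes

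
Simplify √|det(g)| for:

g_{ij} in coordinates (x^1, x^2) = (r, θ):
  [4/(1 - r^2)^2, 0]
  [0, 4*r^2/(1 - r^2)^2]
det(g) = 16*r^2/(1 - r^2)^4
√|det(g)| = 4*r/(r^2 - 1)^2
Volume element: dV = 4*r/(r^2 - 1)^2 dr dθ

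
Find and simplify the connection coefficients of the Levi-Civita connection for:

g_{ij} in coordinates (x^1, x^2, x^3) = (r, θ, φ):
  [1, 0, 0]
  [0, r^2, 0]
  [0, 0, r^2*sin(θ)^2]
Using Γ^k_{ij} = (1/2) g^{km} (∂_i g_{mj} + ∂_j g_{mi} - ∂_m g_{ij}); the metric is diagonal, so only the m = k term contributes.
Non-zero symbols (using the symmetry Γ^k_{ij} = Γ^k_{ji}):
Γ^r_{θ θ} = (1/2) g^{rr} (∂_θ g_{rθ} + ∂_θ g_{rθ} - ∂_r g_{θθ}) = (1/2)(1)((0) + (0) - (2*r)) = -r
Γ^r_{φ φ} = (1/2) g^{rr} (∂_φ g_{rφ} + ∂_φ g_{rφ} - ∂_r g_{φφ}) = (1/2)(1)((0) + (0) - (2*r*sin(θ)^2)) = -r*sin(θ)^2
Γ^θ_{r θ} = (1/2) g^{θθ} (∂_r g_{θθ} + ∂_θ g_{θr} - ∂_θ g_{rθ}) = (1/2)(1/r^2)((2*r) + (0) - (0)) = 1/r
Γ^θ_{φ φ} = (1/2) g^{θθ} (∂_φ g_{θφ} + ∂_φ g_{θφ} - ∂_θ g_{φφ}) = (1/2)(1/r^2)((0) + (0) - (r^2*sin(2*θ))) = -sin(2*θ)/2
Γ^φ_{r φ} = (1/2) g^{φφ} (∂_r g_{φφ} + ∂_φ g_{φr} - ∂_φ g_{rφ}) = (1/2)(1/(r^2*sin(θ)^2))((2*r*sin(θ)^2) + (0) - (0)) = 1/r
Γ^φ_{θ φ} = (1/2) g^{φφ} (∂_θ g_{φφ} + ∂_φ g_{φθ} - ∂_φ g_{θφ}) = (1/2)(1/(r^2*sin(θ)^2))((r^2*sin(2*θ)) + (0) - (0)) = 1/tan(θ)
All other Christoffel symbols are zero.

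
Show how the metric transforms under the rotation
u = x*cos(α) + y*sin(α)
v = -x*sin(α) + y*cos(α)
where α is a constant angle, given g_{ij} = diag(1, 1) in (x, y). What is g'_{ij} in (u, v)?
Invert the transformation: x = u*cos(α) - v*sin(α), y = u*sin(α) + v*cos(α)
g'_{ij} = (∂x^k/∂x'^i)(∂x^l/∂x'^j) g_{kl}; with g_{kl} = δ_{kl} this is Σ_k (∂x^k/∂x'^i)(∂x^k/∂x'^j).
Jacobian: ∂x/∂u = cos(α), ∂x/∂v = -sin(α), ∂y/∂u = sin(α), ∂y/∂v = cos(α)
g'_{uu} = (cos(α))(cos(α)) + (sin(α))(sin(α)) = 1
g'_{uv} = (cos(α))(-sin(α)) + (sin(α))(cos(α)) = 0
g'_{vv} = (-sin(α))(-sin(α)) + (cos(α))(cos(α)) = 1
g'_{ij} = diag(1, 1)
The Euclidean metric is invariant under rotations.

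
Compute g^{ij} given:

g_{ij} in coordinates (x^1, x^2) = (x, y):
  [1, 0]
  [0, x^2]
The metric is diagonal, so g^{ij} is diagonal with entries 1/g_{ii}: diag(1, 1/(x^2)).
g^{ij}:
  [1, 0]
  [0, 1/x^2]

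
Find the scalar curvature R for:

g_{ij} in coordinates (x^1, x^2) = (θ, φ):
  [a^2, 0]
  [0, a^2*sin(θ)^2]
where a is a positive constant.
Non-zero Christoffel symbols (Γ^k_{ij} = Γ^k_{ji}):
Γ^θ_{φ φ} = -sin(2*θ)/2
Γ^φ_{θ φ} = 1/tan(θ)
Ricci tensor (R_{ij} = R^k_{ikj}): R_{θθ} = 1, R_{θφ} = 0, R_{φφ} = sin(θ)^2
Inverse metric: g^{θθ} = 1/a^2, g^{φφ} = 1/(a^2*sin(θ)^2)
R = g^{ij} R_{ij} = (1/a^2)(1) + (1/(a^2*sin(θ)^2))(sin(θ)^2) = 2/a^2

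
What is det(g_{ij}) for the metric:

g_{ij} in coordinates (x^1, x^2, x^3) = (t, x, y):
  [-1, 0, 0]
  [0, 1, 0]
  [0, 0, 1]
Diagonal metric: det(g) = g_{11}·g_{22}·g_{33}
= (-1)·(1)·(1)
det(g) = -1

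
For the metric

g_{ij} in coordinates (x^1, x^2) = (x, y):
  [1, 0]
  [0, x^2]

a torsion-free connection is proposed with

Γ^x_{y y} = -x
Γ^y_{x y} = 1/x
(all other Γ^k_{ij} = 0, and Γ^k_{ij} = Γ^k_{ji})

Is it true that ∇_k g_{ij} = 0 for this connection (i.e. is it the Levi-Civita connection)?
Using ∇_k g_{ij} = ∂_k g_{ij} - Γ^m_{ki} g_{mj} - Γ^m_{kj} g_{im}:
e.g. ∇_x g_{yy} = (2*x) - (x) - (x) = 0
Every component ∇_k g_{ij} vanishes: the connection is metric compatible.
Yes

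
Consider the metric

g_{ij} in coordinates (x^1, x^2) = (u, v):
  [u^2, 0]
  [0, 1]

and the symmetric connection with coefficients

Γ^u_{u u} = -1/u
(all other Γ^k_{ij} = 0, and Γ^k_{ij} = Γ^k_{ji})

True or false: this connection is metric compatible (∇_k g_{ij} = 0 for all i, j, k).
Using ∇_k g_{ij} = ∂_k g_{ij} - Γ^m_{ki} g_{mj} - Γ^m_{kj} g_{im}:
∇_u g_{uu} = (2*u) - (-u) - (-u) = 4*u ≠ 0
So the connection is not metric compatible (it is not the Levi-Civita connection).
False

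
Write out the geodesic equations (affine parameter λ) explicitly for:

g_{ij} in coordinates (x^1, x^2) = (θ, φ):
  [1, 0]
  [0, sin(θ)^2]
Geodesic equation: d^2x^k/dλ^2 + Γ^k_{ij} (dx^i/dλ)(dx^j/dλ) = 0.
Non-zero Christoffel symbols:
Γ^θ_{φ φ} = -sin(2*θ)/2
Γ^φ_{θ φ} = 1/tan(θ)
Substituting (the symmetric pair Γ^k_{ij}, Γ^k_{ji} combines into a factor 2):
d^2θ/dλ^2 - (sin(2*θ)/2) (dφ/dλ)^2 = 0
d^2φ/dλ^2 + (2/tan(θ)) (dθ/dλ)(dφ/dλ) = 0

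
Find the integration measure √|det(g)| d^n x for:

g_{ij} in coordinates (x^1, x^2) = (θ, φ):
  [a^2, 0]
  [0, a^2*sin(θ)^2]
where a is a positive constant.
det(g) = a^4*sin(θ)^2
√|det(g)| = a^2*sin(θ) (taking 0 < θ < π so that |sin(θ)| = sin(θ))
Volume element: dV = a^2*sin(θ) dθ dφ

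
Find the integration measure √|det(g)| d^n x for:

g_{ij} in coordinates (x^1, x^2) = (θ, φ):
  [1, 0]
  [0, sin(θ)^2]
det(g) = sin(θ)^2
√|det(g)| = sin(θ) (taking 0 < θ < π so that |sin(θ)| = sin(θ))
Volume element: dV = sin(θ) dθ dφ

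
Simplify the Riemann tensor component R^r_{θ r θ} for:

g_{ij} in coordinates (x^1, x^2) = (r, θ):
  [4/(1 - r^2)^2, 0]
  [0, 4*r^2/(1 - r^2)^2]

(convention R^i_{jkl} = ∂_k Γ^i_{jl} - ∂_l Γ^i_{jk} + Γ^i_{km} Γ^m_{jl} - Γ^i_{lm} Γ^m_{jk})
Non-zero Christoffel symbols (Γ^k_{ij} = Γ^k_{ji}):
Γ^r_{r r} = 2*r/(1 - r^2)
Γ^r_{θ θ} = (r^3 + r)/(r^2 - 1)
Γ^θ_{r θ} = (-r^2 - 1)/(r^3 - r)
R^r_{θ r θ} = ∂_r Γ^r_{θ θ} - ∂_θ Γ^r_{θ r} + Γ^r_{r m} Γ^m_{θ θ} - Γ^r_{θ m} Γ^m_{θ r}
  = ((r^4 - 4*r^2 - 1)/(r^2 - 1)^2) - (0) + (-2*r^2*(r^2 + 1)/(r^2 - 1)^2) - (-(r^2 + 1)^2/(r^2 - 1)^2) = -4*r^2/(r^2 - 1)^2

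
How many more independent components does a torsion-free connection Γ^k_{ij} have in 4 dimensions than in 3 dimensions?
Independent components in n dimensions: n × n(n+1)/2 = n^2(n+1)/2.
4D: 4 × 10 = 40
3D: 3 × 6 = 18
Difference = 40 - 18 = 22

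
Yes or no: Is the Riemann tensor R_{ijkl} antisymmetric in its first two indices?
R_{ijkl} = -R_{jikl} (follows from metric compatibility).
Yes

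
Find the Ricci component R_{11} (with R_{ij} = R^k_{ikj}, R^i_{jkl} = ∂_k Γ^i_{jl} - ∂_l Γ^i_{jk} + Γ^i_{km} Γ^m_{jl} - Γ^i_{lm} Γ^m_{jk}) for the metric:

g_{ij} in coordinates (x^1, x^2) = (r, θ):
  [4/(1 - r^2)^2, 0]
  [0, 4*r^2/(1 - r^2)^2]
Non-zero Christoffel symbols (Γ^k_{ij} = Γ^k_{ji}):
Γ^r_{r r} = 2*r/(1 - r^2)
Γ^r_{θ θ} = (r^3 + r)/(r^2 - 1)
Γ^θ_{r θ} = (-r^2 - 1)/(r^3 - r)
R^r_{r r r} = 0 (a repeated index in an antisymmetric pair)
R^θ_{r θ r} = ∂_θ Γ^θ_{r r} - ∂_r Γ^θ_{r θ} + Γ^θ_{θ m} Γ^m_{r r} - Γ^θ_{r m} Γ^m_{r θ}
  = (0) - ((r^4 + 4*r^2 - 1)/(r^3 - r)^2) + (2*(r^2 + 1)/(r^2 - 1)^2) - ((r^2 + 1)^2/(r^3 - r)^2) = -4/(r^2 - 1)^2
R_{rr} = R^r_{r r r} + R^θ_{r θ r} = (0) + (-4/(r^2 - 1)^2) = -4/(r^2 - 1)^2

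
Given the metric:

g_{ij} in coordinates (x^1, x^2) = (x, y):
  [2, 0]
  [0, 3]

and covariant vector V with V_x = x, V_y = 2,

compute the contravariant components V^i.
Inverse metric (diagonal): g^{xx} = 1/2, g^{yy} = 1/3
V^i = g^{ij} V_j:
V^x = (1/2)(x) + (0)(2) = x/2
V^y = (0)(x) + (1/3)(2) = 2/3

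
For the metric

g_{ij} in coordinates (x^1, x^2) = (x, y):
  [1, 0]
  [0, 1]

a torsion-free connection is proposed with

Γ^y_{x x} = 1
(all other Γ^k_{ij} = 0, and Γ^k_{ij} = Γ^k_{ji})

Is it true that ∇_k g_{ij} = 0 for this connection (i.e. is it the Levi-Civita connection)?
Using ∇_k g_{ij} = ∂_k g_{ij} - Γ^m_{ki} g_{mj} - Γ^m_{kj} g_{im}:
∇_x g_{xy} = (0) - (1) - (0) = -1 ≠ 0
So the connection is not metric compatible (it is not the Levi-Civita connection).
No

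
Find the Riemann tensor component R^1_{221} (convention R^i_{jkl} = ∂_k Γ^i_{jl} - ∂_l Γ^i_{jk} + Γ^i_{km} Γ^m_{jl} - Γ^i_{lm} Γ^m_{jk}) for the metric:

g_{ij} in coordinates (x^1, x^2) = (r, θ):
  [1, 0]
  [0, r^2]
Non-zero Christoffel symbols (Γ^k_{ij} = Γ^k_{ji}):
Γ^r_{θ θ} = -r
Γ^θ_{r θ} = 1/r
R^r_{θ θ r} = ∂_θ Γ^r_{θ r} - ∂_r Γ^r_{θ θ} + Γ^r_{θ m} Γ^m_{θ r} - Γ^r_{r m} Γ^m_{θ θ}
  = (0) - (-1) + (-1) - (0) = 0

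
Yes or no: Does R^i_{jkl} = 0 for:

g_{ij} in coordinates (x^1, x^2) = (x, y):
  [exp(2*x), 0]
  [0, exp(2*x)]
Non-zero Christoffel symbols:
Γ^x_{x x} = 1
Γ^x_{y y} = -1
Γ^y_{x y} = 1
Ricci tensor: R_{xx} = 0, R_{xy} = 0, R_{yy} = 0
All R_{ij} vanish; in 2 dimensions the Riemann tensor is fully determined by the Ricci tensor, so R^i_{jkl} = 0: the metric is flat (curvilinear coordinates on flat space).
Yes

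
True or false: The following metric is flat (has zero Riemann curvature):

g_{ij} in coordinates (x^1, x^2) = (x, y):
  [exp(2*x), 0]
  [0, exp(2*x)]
Non-zero Christoffel symbols:
Γ^x_{x x} = 1
Γ^x_{y y} = -1
Γ^y_{x y} = 1
Ricci tensor: R_{xx} = 0, R_{xy} = 0, R_{yy} = 0
All R_{ij} vanish; in 2 dimensions the Riemann tensor is fully determined by the Ricci tensor, so R^i_{jkl} = 0: the metric is flat (curvilinear coordinates on flat space).
True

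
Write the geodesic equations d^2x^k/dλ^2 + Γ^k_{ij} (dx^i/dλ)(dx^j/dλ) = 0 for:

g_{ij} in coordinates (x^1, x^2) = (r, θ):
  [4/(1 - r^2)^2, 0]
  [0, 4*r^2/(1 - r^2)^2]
Geodesic equation: d^2x^k/dλ^2 + Γ^k_{ij} (dx^i/dλ)(dx^j/dλ) = 0.
Non-zero Christoffel symbols:
Γ^r_{r r} = 2*r/(1 - r^2)
Γ^r_{θ θ} = (r^3 + r)/(r^2 - 1)
Γ^θ_{r θ} = (-r^2 - 1)/(r^3 - r)
Substituting (the symmetric pair Γ^k_{ij}, Γ^k_{ji} combines into a factor 2):
d^2r/dλ^2 + (2*r/(1 - r^2)) (dr/dλ)^2 + ((r^3 + r)/(r^2 - 1)) (dθ/dλ)^2 = 0
d^2θ/dλ^2 + ((-2*r^2 - 2)/(r^3 - r)) (dr/dλ)(dθ/dλ) = 0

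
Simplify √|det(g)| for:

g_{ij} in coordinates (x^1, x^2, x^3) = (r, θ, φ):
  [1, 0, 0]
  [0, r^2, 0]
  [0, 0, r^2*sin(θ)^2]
det(g) = r^4*sin(θ)^2
√|det(g)| = r^2*sin(θ) (taking 0 < θ < π so that |sin(θ)| = sin(θ))
Volume element: dV = r^2*sin(θ) dr dθ dφ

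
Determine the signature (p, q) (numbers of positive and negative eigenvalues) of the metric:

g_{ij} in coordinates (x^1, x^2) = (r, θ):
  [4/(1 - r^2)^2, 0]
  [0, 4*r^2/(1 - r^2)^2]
The metric is diagonal, so its eigenvalues are the diagonal entries: 4/(1 - r^2)^2, 4*r^2/(1 - r^2)^2 (at a generic point, where coordinate-dependent entries are positive).
2 positive, 0 negative.
(2, 0) - Riemannian (positive definite)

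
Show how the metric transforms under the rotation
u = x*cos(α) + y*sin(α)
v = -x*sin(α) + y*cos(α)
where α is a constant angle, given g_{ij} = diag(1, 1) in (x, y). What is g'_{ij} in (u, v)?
Invert the transformation: x = u*cos(α) - v*sin(α), y = u*sin(α) + v*cos(α)
g'_{ij} = (∂x^k/∂x'^i)(∂x^l/∂x'^j) g_{kl}; with g_{kl} = δ_{kl} this is Σ_k (∂x^k/∂x'^i)(∂x^k/∂x'^j).
Jacobian: ∂x/∂u = cos(α), ∂x/∂v = -sin(α), ∂y/∂u = sin(α), ∂y/∂v = cos(α)
g'_{uu} = (cos(α))(cos(α)) + (sin(α))(sin(α)) = 1
g'_{uv} = (cos(α))(-sin(α)) + (sin(α))(cos(α)) = 0
g'_{vv} = (-sin(α))(-sin(α)) + (cos(α))(cos(α)) = 1
g'_{ij} = diag(1, 1)
The Euclidean metric is invariant under rotations.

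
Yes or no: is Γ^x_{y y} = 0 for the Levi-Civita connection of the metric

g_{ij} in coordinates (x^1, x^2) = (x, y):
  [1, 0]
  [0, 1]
Γ^x_{y y} = (1/2) g^{xx} (∂_y g_{xy} + ∂_y g_{xy} - ∂_x g_{yy}) = (1/2)(1)((0) + (0) - (0)) = 0
This equals the proposed value 0.
Yes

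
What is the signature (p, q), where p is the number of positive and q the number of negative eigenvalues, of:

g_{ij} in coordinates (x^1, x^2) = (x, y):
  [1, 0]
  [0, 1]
The metric is diagonal, so its eigenvalues are the diagonal entries: 1, 1 (at a generic point, where coordinate-dependent entries are positive).
2 positive, 0 negative.
(2, 0) - Riemannian (positive definite)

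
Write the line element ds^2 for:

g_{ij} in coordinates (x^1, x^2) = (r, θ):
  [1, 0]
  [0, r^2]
ds^2 = g_{ij} dx^i dx^j; only the non-zero components contribute.
ds^2 = dr^2 + r^2 dθ^2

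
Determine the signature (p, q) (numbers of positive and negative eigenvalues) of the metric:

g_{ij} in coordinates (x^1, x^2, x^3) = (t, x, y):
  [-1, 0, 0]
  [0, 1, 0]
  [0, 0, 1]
The metric is diagonal, so its eigenvalues are the diagonal entries: -1, 1, 1 (at a generic point, where coordinate-dependent entries are positive).
2 positive, 1 negative.
(2, 1) - Lorentzian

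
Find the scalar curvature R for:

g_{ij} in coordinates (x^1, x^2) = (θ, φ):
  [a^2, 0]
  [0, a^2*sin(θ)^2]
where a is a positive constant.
Non-zero Christoffel symbols (Γ^k_{ij} = Γ^k_{ji}):
Γ^θ_{φ φ} = -sin(2*θ)/2
Γ^φ_{θ φ} = 1/tan(θ)
Ricci tensor (R_{ij} = R^k_{ikj}): R_{θθ} = 1, R_{θφ} = 0, R_{φφ} = sin(θ)^2
Inverse metric: g^{θθ} = 1/a^2, g^{φφ} = 1/(a^2*sin(θ)^2)
R = g^{ij} R_{ij} = (1/a^2)(1) + (1/(a^2*sin(θ)^2))(sin(θ)^2) = 2/a^2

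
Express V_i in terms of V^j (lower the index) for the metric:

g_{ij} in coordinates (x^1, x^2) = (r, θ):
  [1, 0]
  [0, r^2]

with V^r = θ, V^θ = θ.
V_i = g_{ij} V^j:
V_r = (1)(θ) + (0)(θ) = θ
V_θ = (0)(θ) + (r^2)(θ) = r^2*θ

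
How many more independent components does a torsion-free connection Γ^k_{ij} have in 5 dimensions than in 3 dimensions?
Independent components in n dimensions: n × n(n+1)/2 = n^2(n+1)/2.
5D: 5 × 15 = 75
3D: 3 × 6 = 18
Difference = 75 - 18 = 57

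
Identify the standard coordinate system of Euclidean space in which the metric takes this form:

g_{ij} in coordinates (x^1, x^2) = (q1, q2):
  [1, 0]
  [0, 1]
All components are constant and the metric is the identity, i.e. orthonormal rectilinear coordinates.
Cartesian (2D) coordinates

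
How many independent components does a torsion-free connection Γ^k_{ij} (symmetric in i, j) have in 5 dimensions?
Γ^k_{ij} has n choices for the upper index and n(n+1)/2 independent symmetric lower index pairs.
Total = 5 × 5×6/2 = 5 × 15 = 75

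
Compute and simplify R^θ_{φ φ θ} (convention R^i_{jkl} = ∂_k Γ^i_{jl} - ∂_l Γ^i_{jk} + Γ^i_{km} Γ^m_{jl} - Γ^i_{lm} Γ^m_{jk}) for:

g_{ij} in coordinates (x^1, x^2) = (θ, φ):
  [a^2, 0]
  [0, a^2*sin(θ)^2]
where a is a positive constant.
Non-zero Christoffel symbols (Γ^k_{ij} = Γ^k_{ji}):
Γ^θ_{φ φ} = -sin(2*θ)/2
Γ^φ_{θ φ} = 1/tan(θ)
R^θ_{φ φ θ} = ∂_φ Γ^θ_{φ θ} - ∂_θ Γ^θ_{φ φ} + Γ^θ_{φ m} Γ^m_{φ θ} - Γ^θ_{θ m} Γ^m_{φ φ}
  = (0) - (-cos(2*θ)) + (-cos(θ)^2) - (0) = -sin(θ)^2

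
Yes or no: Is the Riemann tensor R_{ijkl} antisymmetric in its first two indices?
R_{ijkl} = -R_{jikl} (follows from metric compatibility).
Yes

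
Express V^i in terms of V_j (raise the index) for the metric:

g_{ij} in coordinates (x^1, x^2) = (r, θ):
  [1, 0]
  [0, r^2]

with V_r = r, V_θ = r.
Inverse metric (diagonal): g^{rr} = 1, g^{θθ} = 1/r^2
V^i = g^{ij} V_j:
V^r = (1)(r) + (0)(r) = r
V^θ = (0)(r) + (1/r^2)(r) = 1/r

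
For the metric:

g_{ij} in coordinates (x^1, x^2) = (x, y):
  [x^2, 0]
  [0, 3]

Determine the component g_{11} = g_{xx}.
With x^1 = x, x^2 = y, g_{11} = g_{xx} is the row-1, column-1 entry of the matrix.
g_{11} = x^2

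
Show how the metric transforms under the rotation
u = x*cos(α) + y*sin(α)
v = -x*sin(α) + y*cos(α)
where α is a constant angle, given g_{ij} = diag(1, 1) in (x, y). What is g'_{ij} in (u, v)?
Invert the transformation: x = u*cos(α) - v*sin(α), y = u*sin(α) + v*cos(α)
g'_{ij} = (∂x^k/∂x'^i)(∂x^l/∂x'^j) g_{kl}; with g_{kl} = δ_{kl} this is Σ_k (∂x^k/∂x'^i)(∂x^k/∂x'^j).
Jacobian: ∂x/∂u = cos(α), ∂x/∂v = -sin(α), ∂y/∂u = sin(α), ∂y/∂v = cos(α)
g'_{uu} = (cos(α))(cos(α)) + (sin(α))(sin(α)) = 1
g'_{uv} = (cos(α))(-sin(α)) + (sin(α))(cos(α)) = 0
g'_{vv} = (-sin(α))(-sin(α)) + (cos(α))(cos(α)) = 1
g'_{ij} = diag(1, 1)
The Euclidean metric is invariant under rotations.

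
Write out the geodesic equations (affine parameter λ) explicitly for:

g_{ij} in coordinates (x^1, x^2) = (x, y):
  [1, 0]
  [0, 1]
Geodesic equation: d^2x^k/dλ^2 + Γ^k_{ij} (dx^i/dλ)(dx^j/dλ) = 0.
All Christoffel symbols vanish, so the geodesics are straight lines:
d^2x/dλ^2 = 0
d^2y/dλ^2 = 0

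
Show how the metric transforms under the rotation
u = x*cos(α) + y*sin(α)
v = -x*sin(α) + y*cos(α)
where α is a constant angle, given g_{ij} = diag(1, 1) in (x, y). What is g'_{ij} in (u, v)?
Invert the transformation: x = u*cos(α) - v*sin(α), y = u*sin(α) + v*cos(α)
g'_{ij} = (∂x^k/∂x'^i)(∂x^l/∂x'^j) g_{kl}; with g_{kl} = δ_{kl} this is Σ_k (∂x^k/∂x'^i)(∂x^k/∂x'^j).
Jacobian: ∂x/∂u = cos(α), ∂x/∂v = -sin(α), ∂y/∂u = sin(α), ∂y/∂v = cos(α)
g'_{uu} = (cos(α))(cos(α)) + (sin(α))(sin(α)) = 1
g'_{uv} = (cos(α))(-sin(α)) + (sin(α))(cos(α)) = 0
g'_{vv} = (-sin(α))(-sin(α)) + (cos(α))(cos(α)) = 1
g'_{ij} = diag(1, 1)
The Euclidean metric is invariant under rotations.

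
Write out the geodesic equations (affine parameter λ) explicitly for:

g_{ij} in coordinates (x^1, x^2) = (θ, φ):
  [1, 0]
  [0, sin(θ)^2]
Geodesic equation: d^2x^k/dλ^2 + Γ^k_{ij} (dx^i/dλ)(dx^j/dλ) = 0.
Non-zero Christoffel symbols:
Γ^θ_{φ φ} = -sin(2*θ)/2
Γ^φ_{θ φ} = 1/tan(θ)
Substituting (the symmetric pair Γ^k_{ij}, Γ^k_{ji} combines into a factor 2):
d^2θ/dλ^2 - (sin(2*θ)/2) (dφ/dλ)^2 = 0
d^2φ/dλ^2 + (2/tan(θ)) (dθ/dλ)(dφ/dλ) = 0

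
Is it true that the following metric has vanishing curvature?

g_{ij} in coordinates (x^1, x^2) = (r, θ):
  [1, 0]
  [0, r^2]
Non-zero Christoffel symbols:
Γ^r_{θ θ} = -r
Γ^θ_{r θ} = 1/r
Ricci tensor: R_{rr} = 0, R_{rθ} = 0, R_{θθ} = 0
All R_{ij} vanish; in 2 dimensions the Riemann tensor is fully determined by the Ricci tensor, so R^i_{jkl} = 0: the metric is flat (curvilinear coordinates on flat space).
Yes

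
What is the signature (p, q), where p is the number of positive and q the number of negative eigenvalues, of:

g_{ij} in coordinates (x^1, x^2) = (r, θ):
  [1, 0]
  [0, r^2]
The metric is diagonal, so its eigenvalues are the diagonal entries: 1, r^2 (at a generic point, where coordinate-dependent entries are positive).
2 positive, 0 negative.
(2, 0) - Riemannian (positive definite)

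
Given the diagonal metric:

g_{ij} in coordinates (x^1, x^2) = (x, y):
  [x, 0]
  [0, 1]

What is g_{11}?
With x^1 = x, x^2 = y, g_{11} = g_{xx} is the row-1, column-1 entry of the matrix.
g_{11} = x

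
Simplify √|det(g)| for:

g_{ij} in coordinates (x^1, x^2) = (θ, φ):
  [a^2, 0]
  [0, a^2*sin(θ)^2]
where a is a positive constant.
det(g) = a^4*sin(θ)^2
√|det(g)| = a^2*sin(θ) (taking 0 < θ < π so that |sin(θ)| = sin(θ))
Volume element: dV = a^2*sin(θ) dθ dφ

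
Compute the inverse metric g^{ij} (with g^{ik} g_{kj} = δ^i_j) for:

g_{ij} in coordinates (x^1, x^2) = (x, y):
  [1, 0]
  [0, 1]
The metric is diagonal, so g^{ij} is diagonal with entries 1/g_{ii}: diag(1, 1).
g^{ij}:
  [1, 0]
  [0, 1]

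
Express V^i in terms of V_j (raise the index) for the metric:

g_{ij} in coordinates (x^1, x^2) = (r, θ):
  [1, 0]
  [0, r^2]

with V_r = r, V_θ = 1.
Inverse metric (diagonal): g^{rr} = 1, g^{θθ} = 1/r^2
V^i = g^{ij} V_j:
V^r = (1)(r) + (0)(1) = r
V^θ = (0)(r) + (1/r^2)(1) = 1/r^2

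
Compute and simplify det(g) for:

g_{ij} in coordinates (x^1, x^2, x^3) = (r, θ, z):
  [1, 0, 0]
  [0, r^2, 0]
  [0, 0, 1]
Diagonal metric: det(g) = g_{11}·g_{22}·g_{33}
= (1)·(r^2)·(1)
det(g) = r^2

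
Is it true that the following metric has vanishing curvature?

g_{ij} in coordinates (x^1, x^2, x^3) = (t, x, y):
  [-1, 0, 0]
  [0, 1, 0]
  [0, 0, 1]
All metric components are constant, so every Christoffel symbol vanishes and R^i_{jkl} = 0.
Yes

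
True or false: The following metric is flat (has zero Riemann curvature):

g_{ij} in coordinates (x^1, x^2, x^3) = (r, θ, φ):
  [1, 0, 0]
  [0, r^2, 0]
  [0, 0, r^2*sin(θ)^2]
Non-zero Christoffel symbols:
Γ^r_{θ θ} = -r
Γ^r_{φ φ} = -r*sin(θ)^2
Γ^θ_{r θ} = 1/r
Γ^θ_{φ φ} = -sin(2*θ)/2
Γ^φ_{r φ} = 1/r
Γ^φ_{θ φ} = 1/tan(θ)
Ricci tensor: R_{rr} = 0, R_{rθ} = 0, R_{rφ} = 0, R_{θθ} = 0, R_{θφ} = 0, R_{φφ} = 0
All R_{ij} vanish; in 3 dimensions the Riemann tensor is fully determined by the Ricci tensor, so R^i_{jkl} = 0: the metric is flat (curvilinear coordinates on flat space).
True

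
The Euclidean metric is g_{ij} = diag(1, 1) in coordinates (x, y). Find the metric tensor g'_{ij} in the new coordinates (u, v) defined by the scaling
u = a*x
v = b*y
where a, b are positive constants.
Invert the transformation: x = u/a, y = v/b
g'_{ij} = (∂x^k/∂x'^i)(∂x^l/∂x'^j) g_{kl}; with g_{kl} = δ_{kl} this is Σ_k (∂x^k/∂x'^i)(∂x^k/∂x'^j).
Jacobian: ∂x/∂u = 1/a, ∂x/∂v = 0, ∂y/∂u = 0, ∂y/∂v = 1/b
g'_{uu} = (1/a)(1/a) + (0)(0) = 1/a^2
g'_{uv} = (1/a)(0) + (0)(1/b) = 0
g'_{vv} = (0)(0) + (1/b)(1/b) = 1/b^2
g'_{ij} = diag(1/a^2, 1/b^2)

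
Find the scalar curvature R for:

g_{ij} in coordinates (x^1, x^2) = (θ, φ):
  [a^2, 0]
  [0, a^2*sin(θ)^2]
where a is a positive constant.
Non-zero Christoffel symbols (Γ^k_{ij} = Γ^k_{ji}):
Γ^θ_{φ φ} = -sin(2*θ)/2
Γ^φ_{θ φ} = 1/tan(θ)
Ricci tensor (R_{ij} = R^k_{ikj}): R_{θθ} = 1, R_{θφ} = 0, R_{φφ} = sin(θ)^2
Inverse metric: g^{θθ} = 1/a^2, g^{φφ} = 1/(a^2*sin(θ)^2)
R = g^{ij} R_{ij} = (1/a^2)(1) + (1/(a^2*sin(θ)^2))(sin(θ)^2) = 2/a^2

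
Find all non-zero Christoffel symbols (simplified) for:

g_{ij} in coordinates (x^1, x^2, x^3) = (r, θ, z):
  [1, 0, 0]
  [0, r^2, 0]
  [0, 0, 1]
Using Γ^k_{ij} = (1/2) g^{km} (∂_i g_{mj} + ∂_j g_{mi} - ∂_m g_{ij}); the metric is diagonal, so only the m = k term contributes.
Non-zero symbols (using the symmetry Γ^k_{ij} = Γ^k_{ji}):
Γ^r_{θ θ} = (1/2) g^{rr} (∂_θ g_{rθ} + ∂_θ g_{rθ} - ∂_r g_{θθ}) = (1/2)(1)((0) + (0) - (2*r)) = -r
Γ^θ_{r θ} = (1/2) g^{θθ} (∂_r g_{θθ} + ∂_θ g_{θr} - ∂_θ g_{rθ}) = (1/2)(1/r^2)((2*r) + (0) - (0)) = 1/r
All other Christoffel symbols are zero.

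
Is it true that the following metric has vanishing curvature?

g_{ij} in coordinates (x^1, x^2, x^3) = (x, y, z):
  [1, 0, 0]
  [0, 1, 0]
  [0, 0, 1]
All metric components are constant, so every Christoffel symbol vanishes and R^i_{jkl} = 0.
Yes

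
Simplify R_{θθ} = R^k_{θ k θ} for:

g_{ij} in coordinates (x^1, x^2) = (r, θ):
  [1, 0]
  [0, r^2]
Non-zero Christoffel symbols (Γ^k_{ij} = Γ^k_{ji}):
Γ^r_{θ θ} = -r
Γ^θ_{r θ} = 1/r
R^r_{θ r θ} = ∂_r Γ^r_{θ θ} - ∂_θ Γ^r_{θ r} + Γ^r_{r m} Γ^m_{θ θ} - Γ^r_{θ m} Γ^m_{θ r}
  = (-1) - (0) + (0) - (-1) = 0
R^θ_{θ θ θ} = 0 (a repeated index in an antisymmetric pair)
R_{θθ} = R^r_{θ r θ} + R^θ_{θ θ θ} = (0) + (0) = 0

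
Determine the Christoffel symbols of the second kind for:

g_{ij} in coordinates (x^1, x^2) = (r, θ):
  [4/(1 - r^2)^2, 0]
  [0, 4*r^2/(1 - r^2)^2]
Using Γ^k_{ij} = (1/2) g^{km} (∂_i g_{mj} + ∂_j g_{mi} - ∂_m g_{ij}); the metric is diagonal, so only the m = k term contributes.
Non-zero symbols (using the symmetry Γ^k_{ij} = Γ^k_{ji}):
Γ^r_{r r} = (1/2) g^{rr} (∂_r g_{rr} + ∂_r g_{rr} - ∂_r g_{rr}) = (1/2)((1 - r^2)^2/4)((16*r/(1 - r^2)^3) + (16*r/(1 - r^2)^3) - (16*r/(1 - r^2)^3)) = 2*r/(1 - r^2)
Γ^r_{θ θ} = (1/2) g^{rr} (∂_θ g_{rθ} + ∂_θ g_{rθ} - ∂_r g_{θθ}) = (1/2)((1 - r^2)^2/4)((0) + (0) - (-8*(r^3 + r)/(r^2 - 1)^3)) = (r^3 + r)/(r^2 - 1)
Γ^θ_{r θ} = (1/2) g^{θθ} (∂_r g_{θθ} + ∂_θ g_{θr} - ∂_θ g_{rθ}) = (1/2)((1 - r^2)^2/(4*r^2))((-8*(r^3 + r)/(r^2 - 1)^3) + (0) - (0)) = (-r^2 - 1)/(r^3 - r)
All other Christoffel symbols are zero.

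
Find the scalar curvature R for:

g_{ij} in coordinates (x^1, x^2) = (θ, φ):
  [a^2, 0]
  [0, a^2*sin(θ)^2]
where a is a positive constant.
Non-zero Christoffel symbols (Γ^k_{ij} = Γ^k_{ji}):
Γ^θ_{φ φ} = -sin(2*θ)/2
Γ^φ_{θ φ} = 1/tan(θ)
Ricci tensor (R_{ij} = R^k_{ikj}): R_{θθ} = 1, R_{θφ} = 0, R_{φφ} = sin(θ)^2
Inverse metric: g^{θθ} = 1/a^2, g^{φφ} = 1/(a^2*sin(θ)^2)
R = g^{ij} R_{ij} = (1/a^2)(1) + (1/(a^2*sin(θ)^2))(sin(θ)^2) = 2/a^2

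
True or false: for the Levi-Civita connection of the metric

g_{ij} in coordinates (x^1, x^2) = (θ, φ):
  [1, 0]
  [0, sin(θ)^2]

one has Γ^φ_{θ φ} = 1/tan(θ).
Γ^φ_{θ φ} = (1/2) g^{φφ} (∂_θ g_{φφ} + ∂_φ g_{φθ} - ∂_φ g_{θφ}) = (1/2)(1/sin(θ)^2)((sin(2*θ)) + (0) - (0)) = 1/tan(θ)
This equals the proposed value 1/tan(θ).
True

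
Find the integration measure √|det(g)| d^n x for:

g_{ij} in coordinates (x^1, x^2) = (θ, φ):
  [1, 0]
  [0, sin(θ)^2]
det(g) = sin(θ)^2
√|det(g)| = sin(θ) (taking 0 < θ < π so that |sin(θ)| = sin(θ))
Volume element: dV = sin(θ) dθ dφ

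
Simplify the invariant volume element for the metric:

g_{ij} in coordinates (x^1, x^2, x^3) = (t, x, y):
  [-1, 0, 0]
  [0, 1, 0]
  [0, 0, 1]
det(g) = -1
√|det(g)| = 1
Volume element: dV = 1 dt dx dy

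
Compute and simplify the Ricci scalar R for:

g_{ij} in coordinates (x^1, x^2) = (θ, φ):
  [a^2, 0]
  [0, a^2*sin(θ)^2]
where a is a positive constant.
Non-zero Christoffel symbols (Γ^k_{ij} = Γ^k_{ji}):
Γ^θ_{φ φ} = -sin(2*θ)/2
Γ^φ_{θ φ} = 1/tan(θ)
Ricci tensor (R_{ij} = R^k_{ikj}): R_{θθ} = 1, R_{θφ} = 0, R_{φφ} = sin(θ)^2
Inverse metric: g^{θθ} = 1/a^2, g^{φφ} = 1/(a^2*sin(θ)^2)
R = g^{ij} R_{ij} = (1/a^2)(1) + (1/(a^2*sin(θ)^2))(sin(θ)^2) = 2/a^2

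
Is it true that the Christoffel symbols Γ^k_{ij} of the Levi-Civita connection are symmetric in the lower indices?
The Levi-Civita connection is torsion-free, which is exactly Γ^k_{ij} = Γ^k_{ji}.
Yes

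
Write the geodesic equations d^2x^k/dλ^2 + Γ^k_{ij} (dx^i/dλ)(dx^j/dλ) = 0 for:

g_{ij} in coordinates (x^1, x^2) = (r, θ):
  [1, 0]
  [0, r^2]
Geodesic equation: d^2x^k/dλ^2 + Γ^k_{ij} (dx^i/dλ)(dx^j/dλ) = 0.
Non-zero Christoffel symbols:
Γ^r_{θ θ} = -r
Γ^θ_{r θ} = 1/r
Substituting (the symmetric pair Γ^k_{ij}, Γ^k_{ji} combines into a factor 2):
d^2r/dλ^2 - r (dθ/dλ)^2 = 0
d^2θ/dλ^2 + (2/r) (dr/dλ)(dθ/dλ) = 0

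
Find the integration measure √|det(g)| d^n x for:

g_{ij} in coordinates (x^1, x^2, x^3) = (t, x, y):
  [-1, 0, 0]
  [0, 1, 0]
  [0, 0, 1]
det(g) = -1
√|det(g)| = 1
Volume element: dV = 1 dt dx dy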